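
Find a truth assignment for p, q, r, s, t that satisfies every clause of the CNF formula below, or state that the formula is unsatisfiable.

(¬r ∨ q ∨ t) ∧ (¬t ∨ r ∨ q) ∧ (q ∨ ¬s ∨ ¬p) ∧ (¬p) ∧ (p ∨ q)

p: False,  q: True,  r: True,  s: False,  t: True

The clause (¬p) is unit, so p = False.
The clause (q) is unit, so q = True.
Every clause is now satisfied; r, s, t are unconstrained.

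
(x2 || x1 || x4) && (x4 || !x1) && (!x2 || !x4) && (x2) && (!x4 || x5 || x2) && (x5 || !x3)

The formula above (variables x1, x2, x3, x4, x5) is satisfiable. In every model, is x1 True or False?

Suppose x1 = true.
Unit clause (x4) forces x4 = true.
Unit clause (!x2) forces x2 = false.
Now (x2) is unsatisfied and unit — conflict.
So every satisfying assignment has x1 = False.

False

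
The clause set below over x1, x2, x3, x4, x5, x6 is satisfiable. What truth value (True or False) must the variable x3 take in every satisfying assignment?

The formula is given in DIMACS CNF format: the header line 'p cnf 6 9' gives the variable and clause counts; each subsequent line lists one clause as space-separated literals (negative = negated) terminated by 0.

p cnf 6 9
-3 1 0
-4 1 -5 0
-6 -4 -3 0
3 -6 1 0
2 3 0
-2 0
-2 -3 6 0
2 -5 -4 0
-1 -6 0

Suppose x3 = False.
The clause (x2) is unit, so x2 = True.
Now (¬x2) is unsatisfied and unit — conflict.
So every satisfying assignment has x3 = True.

True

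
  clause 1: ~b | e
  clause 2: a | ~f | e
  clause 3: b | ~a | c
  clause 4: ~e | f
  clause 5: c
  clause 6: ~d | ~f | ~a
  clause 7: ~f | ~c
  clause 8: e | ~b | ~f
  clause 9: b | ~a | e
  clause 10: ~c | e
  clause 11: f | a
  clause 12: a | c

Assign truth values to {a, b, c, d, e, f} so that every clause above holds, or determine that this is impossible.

The clause (c) is unit, so c = 1.
The clause (~f) is unit, so f = 0.
The clause (~e) is unit, so e = 0.
That conflicts with the unit clause (e).

UNSATISFIABLE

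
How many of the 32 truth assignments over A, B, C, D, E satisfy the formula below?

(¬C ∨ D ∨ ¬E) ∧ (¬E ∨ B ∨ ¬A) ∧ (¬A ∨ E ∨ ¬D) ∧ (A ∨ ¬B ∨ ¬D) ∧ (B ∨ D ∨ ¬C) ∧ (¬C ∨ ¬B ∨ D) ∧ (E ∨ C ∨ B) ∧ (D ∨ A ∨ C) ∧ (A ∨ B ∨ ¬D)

4

There are 2^5 = 32 truth assignments over (A, B, C, D, E).
Split on A. With A = True, the clauses containing A are satisfied and ¬A drops from the rest; 4 of the 2^4 = 16 assignments to the other variables satisfy what remains.
With A = False, by the same count on the reduced clause set, 0 assignments work.
(One model: A=T, B=T, C=F, D=F, E=F.)
Total: 4 + 0 = 4.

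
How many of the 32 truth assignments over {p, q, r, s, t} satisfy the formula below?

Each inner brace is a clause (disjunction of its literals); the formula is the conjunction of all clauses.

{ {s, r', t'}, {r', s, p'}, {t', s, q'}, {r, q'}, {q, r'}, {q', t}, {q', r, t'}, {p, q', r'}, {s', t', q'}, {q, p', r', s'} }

There are 2^5 = 32 truth assignments over (p, q, r, s, t).
Split on s. With s = 1, the clauses containing s are satisfied and s' drops from the rest; 4 of the 2^4 = 16 assignments to the other variables satisfy what remains.
With s = 0, by the same count on the reduced clause set, 4 assignments work.
(One model: p=F, q=F, r=F, s=F, t=F.)
Total: 4 + 4 = 8.

8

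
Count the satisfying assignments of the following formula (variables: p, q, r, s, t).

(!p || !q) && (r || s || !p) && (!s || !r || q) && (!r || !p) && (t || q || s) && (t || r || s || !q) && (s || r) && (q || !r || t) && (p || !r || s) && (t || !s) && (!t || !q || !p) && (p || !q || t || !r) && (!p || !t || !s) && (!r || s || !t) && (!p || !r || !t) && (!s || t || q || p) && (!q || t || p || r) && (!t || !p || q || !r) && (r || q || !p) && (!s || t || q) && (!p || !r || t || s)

3

There are 2^5 = 32 truth assignments over (p, q, r, s, t).
Split on r. With r = true, the clauses containing r are satisfied and !r drops from the rest; 1 of the 2^4 = 16 assignments to the other variables satisfy what remains.
With r = false, by the same count on the reduced clause set, 2 assignments work.
Total: 1 + 2 = 3.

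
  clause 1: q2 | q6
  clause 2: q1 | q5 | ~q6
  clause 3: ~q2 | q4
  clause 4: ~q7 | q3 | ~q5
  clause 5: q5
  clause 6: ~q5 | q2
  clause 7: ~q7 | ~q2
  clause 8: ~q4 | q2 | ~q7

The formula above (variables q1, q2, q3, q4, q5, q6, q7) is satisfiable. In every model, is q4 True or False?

True

Suppose q4 = 0.
The clause (~q2) is unit, so q2 = 0.
The clause (q6) is unit, so q6 = 1.
The clause (q5) is unit, so q5 = 1.
Now (~q5) is unsatisfied and unit — conflict.
So every satisfying assignment has q4 = True.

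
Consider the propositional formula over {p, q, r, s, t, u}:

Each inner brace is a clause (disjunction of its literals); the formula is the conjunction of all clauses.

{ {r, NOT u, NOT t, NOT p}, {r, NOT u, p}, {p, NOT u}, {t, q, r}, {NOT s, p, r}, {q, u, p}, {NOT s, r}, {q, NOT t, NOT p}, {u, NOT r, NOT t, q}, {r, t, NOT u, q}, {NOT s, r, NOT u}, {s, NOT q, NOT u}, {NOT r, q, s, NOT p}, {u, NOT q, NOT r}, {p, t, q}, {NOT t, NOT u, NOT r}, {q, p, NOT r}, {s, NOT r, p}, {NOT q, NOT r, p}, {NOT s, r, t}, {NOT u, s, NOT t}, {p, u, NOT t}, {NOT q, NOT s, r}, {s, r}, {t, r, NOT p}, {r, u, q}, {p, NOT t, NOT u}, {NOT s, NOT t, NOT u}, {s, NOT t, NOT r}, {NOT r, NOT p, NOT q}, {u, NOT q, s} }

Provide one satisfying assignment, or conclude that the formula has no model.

p=true,  q=false,  r=true,  s=true,  t=false,  u=true

Branch on p: set p = true.
Branch on s: set s = true.
The clause (r) is unit, so r = true.
The clause (NOT q) is unit, so q = false.
The clause (NOT t) is unit, so t = false.
Every clause is now satisfied; u is unconstrained.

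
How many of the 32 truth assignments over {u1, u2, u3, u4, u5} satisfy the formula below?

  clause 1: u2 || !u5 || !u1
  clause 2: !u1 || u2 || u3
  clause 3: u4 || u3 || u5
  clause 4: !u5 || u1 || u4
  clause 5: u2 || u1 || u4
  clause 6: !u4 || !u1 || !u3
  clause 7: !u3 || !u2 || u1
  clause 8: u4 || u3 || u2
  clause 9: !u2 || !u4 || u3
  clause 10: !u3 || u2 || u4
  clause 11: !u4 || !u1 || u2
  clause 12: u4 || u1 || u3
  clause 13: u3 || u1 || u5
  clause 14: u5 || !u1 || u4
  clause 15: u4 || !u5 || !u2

There are 2^5 = 32 truth assignments over (u1, u2, u3, u4, u5).
Split on u5. With u5 = true, the clauses containing u5 are satisfied and !u5 drops from the rest; 2 of the 2^4 = 16 assignments to the other variables satisfy what remains.
With u5 = false, by the same count on the reduced clause set, 1 assignment works.
(One model: u1=F, u2=F, u3=F, u4=T, u5=T.)
Total: 2 + 1 = 3.

3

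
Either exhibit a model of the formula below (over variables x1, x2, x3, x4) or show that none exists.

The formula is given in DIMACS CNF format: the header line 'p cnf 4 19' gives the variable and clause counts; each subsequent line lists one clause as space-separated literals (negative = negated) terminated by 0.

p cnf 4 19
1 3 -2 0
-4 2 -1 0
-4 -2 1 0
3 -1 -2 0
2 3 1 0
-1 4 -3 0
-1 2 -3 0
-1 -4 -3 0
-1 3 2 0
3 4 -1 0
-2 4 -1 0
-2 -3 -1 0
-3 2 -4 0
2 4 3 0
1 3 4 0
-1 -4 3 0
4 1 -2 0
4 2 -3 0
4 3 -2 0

Case x1 = True:
Case x4 = False:
The clause (¬x3) is unit, so x3 = False.
But (x3) is also a unit clause — contradiction.
So x4 must be the other value — set x4 = True.
The clause (x2) is unit, so x2 = True.
The clause (x3) is unit, so x3 = True.
But (¬x3) is also a unit clause — contradiction.
Both values of x4 lead to a conflict.
So x1 must be the other value — set x1 = False.
Case x3 = True:
Case x4 = False:
The clause (¬x2) is unit, so x2 = False.
But (x2) is also a unit clause — contradiction.
So x4 must be the other value — set x4 = True.
The clause (¬x2) is unit, so x2 = False.
But (x2) is also a unit clause — contradiction.
Both values of x4 lead to a conflict.
So x3 must be the other value — set x3 = False.
The clause (¬x2) is unit, so x2 = False.
But (x2) is also a unit clause — contradiction.
Both values of x3 lead to a conflict.
Both values of x1 lead to a conflict.

UNSATISFIABLE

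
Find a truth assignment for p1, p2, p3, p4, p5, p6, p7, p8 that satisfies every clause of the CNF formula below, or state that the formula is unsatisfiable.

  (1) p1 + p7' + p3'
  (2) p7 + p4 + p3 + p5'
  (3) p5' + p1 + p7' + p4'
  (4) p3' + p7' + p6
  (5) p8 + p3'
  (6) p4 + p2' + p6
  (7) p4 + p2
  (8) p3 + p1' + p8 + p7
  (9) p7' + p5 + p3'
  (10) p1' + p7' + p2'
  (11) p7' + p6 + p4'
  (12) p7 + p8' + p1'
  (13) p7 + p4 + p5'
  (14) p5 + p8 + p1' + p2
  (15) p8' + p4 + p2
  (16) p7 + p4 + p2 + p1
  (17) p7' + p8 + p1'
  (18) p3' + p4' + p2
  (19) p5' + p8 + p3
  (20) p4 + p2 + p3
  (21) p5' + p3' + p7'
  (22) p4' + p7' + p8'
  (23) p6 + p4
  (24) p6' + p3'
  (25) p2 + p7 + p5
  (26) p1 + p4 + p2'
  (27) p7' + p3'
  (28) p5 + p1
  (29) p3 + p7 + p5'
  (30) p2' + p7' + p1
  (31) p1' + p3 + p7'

p1: 0,  p2: 1,  p3: 1,  p4: 1,  p5: 1,  p6: 0,  p7: 0,  p8: 1

Branch on p8: set p8 = 1.
Branch on p4: set p4 = 1.
(p7') alone gives p7 = 0.
(p1') alone gives p1 = 0.
(p5) alone gives p5 = 1.
(p3) alone gives p3 = 1.
(p2) alone gives p2 = 1.
(p6') alone gives p6 = 0.
Every clause now holds.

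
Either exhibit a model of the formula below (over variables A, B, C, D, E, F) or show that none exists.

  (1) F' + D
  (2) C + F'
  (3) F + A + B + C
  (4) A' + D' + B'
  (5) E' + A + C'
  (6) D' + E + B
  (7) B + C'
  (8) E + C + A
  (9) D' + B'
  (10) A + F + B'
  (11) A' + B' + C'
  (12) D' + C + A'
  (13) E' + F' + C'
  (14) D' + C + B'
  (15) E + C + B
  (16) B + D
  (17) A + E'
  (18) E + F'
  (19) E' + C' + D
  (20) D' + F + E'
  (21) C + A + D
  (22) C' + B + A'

A=1, B=1, C=0, D=0, E=0, F=0

Try F = 0.
Try B = 1.
(D') alone gives D = 0.
(A) alone gives A = 1.
(C') alone gives C = 0.
Every clause is now satisfied; E is unconstrained.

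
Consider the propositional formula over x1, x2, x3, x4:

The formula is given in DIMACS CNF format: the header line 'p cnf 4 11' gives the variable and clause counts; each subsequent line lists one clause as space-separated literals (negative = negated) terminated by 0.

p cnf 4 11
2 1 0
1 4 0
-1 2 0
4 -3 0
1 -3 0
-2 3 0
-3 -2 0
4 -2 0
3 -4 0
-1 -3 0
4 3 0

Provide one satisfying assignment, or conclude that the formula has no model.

Case x2 = True:
From the singleton clause (x3), x3 = True.
That conflicts with the unit clause (¬x3).
That branch fails; take x2 = False instead.
From the singleton clause (x1), x1 = True.
That conflicts with the unit clause (¬x1).
Either choice for x2 ends in contradiction.

UNSATISFIABLE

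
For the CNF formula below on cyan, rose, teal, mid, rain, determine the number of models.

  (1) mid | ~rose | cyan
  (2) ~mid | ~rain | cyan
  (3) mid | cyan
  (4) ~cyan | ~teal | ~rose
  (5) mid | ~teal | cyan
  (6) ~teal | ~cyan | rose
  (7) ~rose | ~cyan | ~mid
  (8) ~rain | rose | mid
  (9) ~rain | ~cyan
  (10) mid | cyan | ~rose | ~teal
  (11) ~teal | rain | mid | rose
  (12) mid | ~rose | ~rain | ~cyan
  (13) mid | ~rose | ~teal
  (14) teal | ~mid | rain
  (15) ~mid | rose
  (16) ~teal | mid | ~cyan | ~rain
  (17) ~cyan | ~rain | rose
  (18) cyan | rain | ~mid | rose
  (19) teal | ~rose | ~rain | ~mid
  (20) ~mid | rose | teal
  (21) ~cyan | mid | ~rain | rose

There are 2^5 = 32 truth assignments over (cyan, rose, teal, mid, rain).
Split on rain. With rain = 1, the clauses containing rain are satisfied and ~rain drops from the rest; 0 of the 2^4 = 16 assignments to the other variables satisfy what remains.
With rain = 0, by the same count on the reduced clause set, 3 assignments work.
Total: 0 + 3 = 3.

3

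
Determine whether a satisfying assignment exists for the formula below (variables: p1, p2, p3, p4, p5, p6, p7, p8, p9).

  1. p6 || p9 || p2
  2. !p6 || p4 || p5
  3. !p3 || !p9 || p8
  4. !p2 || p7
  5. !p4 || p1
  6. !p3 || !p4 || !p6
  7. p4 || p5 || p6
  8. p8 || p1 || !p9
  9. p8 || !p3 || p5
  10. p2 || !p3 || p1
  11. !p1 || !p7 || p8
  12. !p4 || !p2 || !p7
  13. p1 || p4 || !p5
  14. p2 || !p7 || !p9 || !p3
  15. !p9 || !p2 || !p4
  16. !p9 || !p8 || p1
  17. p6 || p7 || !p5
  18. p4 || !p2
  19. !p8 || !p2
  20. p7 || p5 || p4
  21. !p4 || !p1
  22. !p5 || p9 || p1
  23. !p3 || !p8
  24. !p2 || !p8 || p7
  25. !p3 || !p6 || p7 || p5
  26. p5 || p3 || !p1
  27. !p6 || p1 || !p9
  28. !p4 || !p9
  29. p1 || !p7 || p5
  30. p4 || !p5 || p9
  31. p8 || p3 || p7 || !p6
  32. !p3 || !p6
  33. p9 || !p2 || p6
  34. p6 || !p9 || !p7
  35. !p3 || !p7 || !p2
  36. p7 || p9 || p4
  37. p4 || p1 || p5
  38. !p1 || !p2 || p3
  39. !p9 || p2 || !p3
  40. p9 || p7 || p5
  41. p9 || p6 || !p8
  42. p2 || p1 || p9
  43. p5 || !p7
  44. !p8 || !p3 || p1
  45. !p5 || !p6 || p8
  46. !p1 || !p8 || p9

Satisfiable

Case p2 = false:
Case p6 = true:
(!p3) alone gives p3 = false.
Case p4 = false:
(p5) alone gives p5 = true.
(p1) alone gives p1 = true.
(p9) alone gives p9 = true.
(p8) alone gives p8 = true.
No clause remains; p7 is free.
A satisfying assignment: p1=true; p2=false; p3=false; p4=false; p5=true; p6=true; p7=false; p8=true; p9=true.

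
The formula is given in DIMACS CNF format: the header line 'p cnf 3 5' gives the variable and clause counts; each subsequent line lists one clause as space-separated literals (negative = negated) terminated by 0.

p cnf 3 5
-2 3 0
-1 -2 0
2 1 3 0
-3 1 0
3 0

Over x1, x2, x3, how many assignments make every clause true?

1

There are 2^3 = 8 truth assignments over (x1, x2, x3).
Split on x1. With x1 = True, the clauses containing x1 are satisfied and ¬x1 drops from the rest; 1 of the 2^2 = 4 assignments to the other variables satisfy what remains.
With x1 = False, by the same count on the reduced clause set, 0 assignments work.
Total: 1 + 0 = 1.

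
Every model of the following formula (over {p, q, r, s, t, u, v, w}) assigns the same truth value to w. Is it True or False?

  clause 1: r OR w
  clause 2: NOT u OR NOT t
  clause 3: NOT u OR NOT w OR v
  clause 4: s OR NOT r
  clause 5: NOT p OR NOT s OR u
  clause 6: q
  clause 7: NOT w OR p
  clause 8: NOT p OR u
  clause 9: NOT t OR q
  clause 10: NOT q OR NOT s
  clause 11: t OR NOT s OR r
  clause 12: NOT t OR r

True

Suppose w = false.
Unit clause (r) forces r = true.
Unit clause (s) forces s = true.
Unit clause (q) forces q = true.
Now (NOT q) is unsatisfied and unit — conflict.
So every satisfying assignment has w = True.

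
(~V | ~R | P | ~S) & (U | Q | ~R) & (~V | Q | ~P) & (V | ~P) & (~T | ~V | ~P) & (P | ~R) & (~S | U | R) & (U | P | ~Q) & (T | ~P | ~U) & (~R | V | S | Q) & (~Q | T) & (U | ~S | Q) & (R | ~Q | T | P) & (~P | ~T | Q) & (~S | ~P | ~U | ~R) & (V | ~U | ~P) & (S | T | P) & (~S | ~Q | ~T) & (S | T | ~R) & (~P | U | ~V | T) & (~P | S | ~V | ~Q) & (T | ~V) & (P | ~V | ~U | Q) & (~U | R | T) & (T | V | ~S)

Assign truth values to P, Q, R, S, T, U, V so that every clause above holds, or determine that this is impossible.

P ↦ 0, Q ↦ 0, R ↦ 0, S ↦ 1, T ↦ 1, U ↦ 1, V ↦ 0

Try V = 0.
Unit clause (~P) forces P = 0.
Unit clause (~R) forces R = 0.
Try S = 1.
Unit clause (U) forces U = 1.
Unit clause (T) forces T = 1.
Unit clause (~Q) forces Q = 0.
All clauses are satisfied.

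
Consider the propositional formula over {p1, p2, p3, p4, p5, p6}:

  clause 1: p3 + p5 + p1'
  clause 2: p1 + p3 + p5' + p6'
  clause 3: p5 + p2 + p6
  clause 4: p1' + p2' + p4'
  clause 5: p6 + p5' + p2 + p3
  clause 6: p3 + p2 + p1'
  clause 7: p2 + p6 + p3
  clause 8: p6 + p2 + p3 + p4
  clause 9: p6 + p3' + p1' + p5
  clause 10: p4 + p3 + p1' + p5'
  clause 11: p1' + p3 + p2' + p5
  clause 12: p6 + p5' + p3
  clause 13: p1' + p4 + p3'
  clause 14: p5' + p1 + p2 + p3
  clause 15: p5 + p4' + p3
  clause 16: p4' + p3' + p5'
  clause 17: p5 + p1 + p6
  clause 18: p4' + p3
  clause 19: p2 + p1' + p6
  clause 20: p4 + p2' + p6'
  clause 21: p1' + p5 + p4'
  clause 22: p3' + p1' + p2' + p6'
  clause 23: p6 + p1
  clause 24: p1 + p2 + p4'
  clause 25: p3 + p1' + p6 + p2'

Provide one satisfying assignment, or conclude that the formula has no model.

Branch on p4: set p4 = 1.
Unit clause (p3) forces p3 = 1.
Unit clause (p5') forces p5 = 0.
Unit clause (p1') forces p1 = 0.
Unit clause (p6) forces p6 = 1.
Unit clause (p2) forces p2 = 1.
Every clause now holds.

p1 ↦ 0,  p2 ↦ 1,  p3 ↦ 1,  p4 ↦ 1,  p5 ↦ 0,  p6 ↦ 1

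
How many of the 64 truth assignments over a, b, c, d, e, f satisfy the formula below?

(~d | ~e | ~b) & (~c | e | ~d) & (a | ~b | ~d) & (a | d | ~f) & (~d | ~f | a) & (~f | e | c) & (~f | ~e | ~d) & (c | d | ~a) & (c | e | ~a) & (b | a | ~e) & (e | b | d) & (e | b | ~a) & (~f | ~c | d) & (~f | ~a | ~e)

There are 2^6 = 64 truth assignments over (a, b, c, d, e, f).
Split on f. With f = 1, the clauses containing f are satisfied and ~f drops from the rest; 0 of the 2^5 = 32 assignments to the other variables satisfy what remains.
With f = 0, by the same count on the reduced clause set, 10 assignments work.
(One model: a=F, b=F, c=F, d=T, e=F, f=F.)
Total: 0 + 10 = 10.

10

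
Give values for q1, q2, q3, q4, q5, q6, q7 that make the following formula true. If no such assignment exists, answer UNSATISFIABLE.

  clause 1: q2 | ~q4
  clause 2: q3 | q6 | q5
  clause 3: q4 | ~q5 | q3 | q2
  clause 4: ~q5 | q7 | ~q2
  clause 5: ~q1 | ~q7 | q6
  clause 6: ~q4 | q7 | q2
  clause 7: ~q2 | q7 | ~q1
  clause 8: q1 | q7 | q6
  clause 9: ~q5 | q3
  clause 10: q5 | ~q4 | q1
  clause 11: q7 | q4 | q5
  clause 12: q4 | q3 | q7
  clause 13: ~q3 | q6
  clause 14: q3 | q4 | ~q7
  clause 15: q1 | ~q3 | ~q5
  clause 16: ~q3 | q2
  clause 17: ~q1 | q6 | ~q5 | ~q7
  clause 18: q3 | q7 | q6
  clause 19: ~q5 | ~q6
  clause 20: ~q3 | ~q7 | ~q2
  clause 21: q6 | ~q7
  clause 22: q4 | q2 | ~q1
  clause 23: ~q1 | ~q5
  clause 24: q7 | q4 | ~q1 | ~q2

q1: 1; q2: 1; q3: 0; q4: 1; q5: 0; q6: 1; q7: 1

Case q2 = 1:
Case q5 = 0:
Case q3 = 0:
The clause (q6) is unit, so q6 = 1.
Case q7 = 1:
The clause (q4) is unit, so q4 = 1.
The clause (q1) is unit, so q1 = 1.
Every clause now holds.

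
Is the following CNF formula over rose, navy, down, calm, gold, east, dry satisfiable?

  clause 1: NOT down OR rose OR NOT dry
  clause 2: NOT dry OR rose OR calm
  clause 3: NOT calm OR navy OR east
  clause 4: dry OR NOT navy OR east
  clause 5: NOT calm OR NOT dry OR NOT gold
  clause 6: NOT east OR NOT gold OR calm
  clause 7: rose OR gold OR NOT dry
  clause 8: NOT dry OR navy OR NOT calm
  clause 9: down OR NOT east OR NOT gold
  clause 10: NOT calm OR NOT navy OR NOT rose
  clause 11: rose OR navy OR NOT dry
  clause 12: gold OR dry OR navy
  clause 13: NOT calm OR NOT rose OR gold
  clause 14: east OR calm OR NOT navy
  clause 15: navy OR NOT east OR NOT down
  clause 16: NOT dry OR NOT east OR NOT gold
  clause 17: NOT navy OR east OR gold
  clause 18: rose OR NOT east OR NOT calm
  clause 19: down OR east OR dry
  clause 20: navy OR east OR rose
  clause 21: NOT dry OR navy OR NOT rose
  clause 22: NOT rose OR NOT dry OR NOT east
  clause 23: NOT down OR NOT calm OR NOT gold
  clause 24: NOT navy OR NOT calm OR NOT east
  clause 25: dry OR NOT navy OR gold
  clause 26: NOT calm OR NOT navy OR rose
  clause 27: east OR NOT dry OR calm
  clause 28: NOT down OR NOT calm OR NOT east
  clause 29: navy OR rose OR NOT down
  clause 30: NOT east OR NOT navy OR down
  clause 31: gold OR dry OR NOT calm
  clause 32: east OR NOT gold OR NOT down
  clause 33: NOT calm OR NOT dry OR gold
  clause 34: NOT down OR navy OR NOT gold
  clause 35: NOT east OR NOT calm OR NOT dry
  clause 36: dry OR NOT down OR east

Branch on down: set down = false.
Branch on east: set east = false.
The clause (dry) is unit, so dry = true.
The clause (calm) is unit, so calm = true.
The clause (navy) is unit, so navy = true.
The clause (NOT gold) is unit, so gold = false.
Now (gold) is unsatisfied and unit — conflict.
Backtrack on east: now try east = true.
The clause (NOT gold) is unit, so gold = false.
The clause (NOT navy) is unit, so navy = false.
The clause (dry) is unit, so dry = true.
The clause (rose) is unit, so rose = true.
Now (NOT rose) is unsatisfied and unit — conflict.
Either choice for east ends in contradiction.
Backtrack on down: now try down = true.
Branch on rose: set rose = true.
Branch on calm: set calm = false.
Branch on east: set east = false.
The clause (NOT navy) is unit, so navy = false.
The clause (NOT dry) is unit, so dry = false.
Now (dry) is unsatisfied and unit — conflict.
Backtrack on east: now try east = true.
The clause (NOT gold) is unit, so gold = false.
The clause (navy) is unit, so navy = true.
The clause (NOT dry) is unit, so dry = false.
Now (dry) is unsatisfied and unit — conflict.
Either choice for east ends in contradiction.
Backtrack on calm: now try calm = true.
The clause (NOT navy) is unit, so navy = false.
The clause (east) is unit, so east = true.
Now (NOT east) is unsatisfied and unit — conflict.
Either choice for calm ends in contradiction.
Backtrack on rose: now try rose = false.
The clause (NOT dry) is unit, so dry = false.
The clause (navy) is unit, so navy = true.
The clause (east) is unit, so east = true.
The clause (NOT calm) is unit, so calm = false.
The clause (NOT gold) is unit, so gold = false.
Now (gold) is unsatisfied and unit — conflict.
Either choice for rose ends in contradiction.
Either choice for down ends in contradiction.
No assignment satisfies every clause.

No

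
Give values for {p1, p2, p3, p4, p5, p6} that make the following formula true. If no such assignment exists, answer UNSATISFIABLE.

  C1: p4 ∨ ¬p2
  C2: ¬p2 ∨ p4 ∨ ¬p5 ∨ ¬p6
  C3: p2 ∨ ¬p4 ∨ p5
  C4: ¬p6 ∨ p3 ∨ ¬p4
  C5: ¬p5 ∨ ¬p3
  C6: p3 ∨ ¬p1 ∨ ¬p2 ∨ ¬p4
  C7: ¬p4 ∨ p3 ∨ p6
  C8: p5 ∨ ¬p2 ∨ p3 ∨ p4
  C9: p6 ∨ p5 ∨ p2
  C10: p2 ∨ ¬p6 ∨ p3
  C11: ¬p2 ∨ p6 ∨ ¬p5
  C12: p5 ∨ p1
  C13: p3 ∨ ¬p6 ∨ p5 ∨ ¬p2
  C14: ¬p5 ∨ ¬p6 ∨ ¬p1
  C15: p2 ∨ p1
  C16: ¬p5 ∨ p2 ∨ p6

p1=True, p2=True, p3=True, p4=True, p5=False, p6=True

Case p4 = True:
Case p2 = True:
Case p6 = True:
(p3) alone gives p3 = True.
(¬p5) alone gives p5 = False.
(p1) alone gives p1 = True.
This assignment satisfies each clause.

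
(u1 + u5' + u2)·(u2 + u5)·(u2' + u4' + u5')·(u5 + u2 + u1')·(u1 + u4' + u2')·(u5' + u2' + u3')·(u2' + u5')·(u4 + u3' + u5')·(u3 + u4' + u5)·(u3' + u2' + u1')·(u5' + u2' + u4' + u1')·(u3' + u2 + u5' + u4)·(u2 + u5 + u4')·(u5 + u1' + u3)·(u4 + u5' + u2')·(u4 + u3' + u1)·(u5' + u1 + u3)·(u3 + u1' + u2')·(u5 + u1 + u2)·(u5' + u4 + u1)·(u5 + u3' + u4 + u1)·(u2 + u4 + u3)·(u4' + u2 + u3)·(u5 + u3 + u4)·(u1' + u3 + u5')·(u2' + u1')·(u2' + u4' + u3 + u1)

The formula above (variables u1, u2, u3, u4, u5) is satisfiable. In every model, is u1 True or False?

Suppose u1 = 0.
Case u5 = 0:
(u2) alone gives u2 = 1.
(u4') alone gives u4 = 0.
(u3') alone gives u3 = 0.
That conflicts with the unit clause (u3).
Undo u5 and try u5 = 1.
(u2) alone gives u2 = 1.
That conflicts with the unit clause (u2').
Both values of u5 lead to a conflict.
So every satisfying assignment has u1 = True.

True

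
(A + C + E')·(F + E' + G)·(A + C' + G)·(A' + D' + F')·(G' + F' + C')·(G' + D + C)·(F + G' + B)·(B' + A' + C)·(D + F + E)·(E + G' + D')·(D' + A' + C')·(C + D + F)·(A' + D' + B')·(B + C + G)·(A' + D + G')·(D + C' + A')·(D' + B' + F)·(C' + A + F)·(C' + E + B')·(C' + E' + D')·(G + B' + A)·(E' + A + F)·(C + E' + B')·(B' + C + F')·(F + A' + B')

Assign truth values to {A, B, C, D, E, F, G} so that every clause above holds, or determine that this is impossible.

UNSATISFIABLE

Suppose A = 1.
Suppose D = 0.
The clause (G') is unit, so G = 0.
The clause (C') is unit, so C = 0.
The clause (B') is unit, so B = 0.
But (B) is also a unit clause — contradiction.
So D must be the other value — set D = 1.
The clause (F') is unit, so F = 0.
The clause (C') is unit, so C = 0.
The clause (B') is unit, so B = 0.
The clause (G') is unit, so G = 0.
But (G) is also a unit clause — contradiction.
Neither D = 1 nor D = 0 works.
So A must be the other value — set A = 0.
Suppose C = 1.
The clause (G) is unit, so G = 1.
The clause (F') is unit, so F = 0.
But (F) is also a unit clause — contradiction.
So C must be the other value — set C = 0.
The clause (E') is unit, so E = 0.
Suppose G = 0.
The clause (B) is unit, so B = 1.
But (B') is also a unit clause — contradiction.
So G must be the other value — set G = 1.
The clause (D) is unit, so D = 1.
But (D') is also a unit clause — contradiction.
Neither G = 1 nor G = 0 works.
Neither C = 1 nor C = 0 works.
Neither A = 1 nor A = 0 works.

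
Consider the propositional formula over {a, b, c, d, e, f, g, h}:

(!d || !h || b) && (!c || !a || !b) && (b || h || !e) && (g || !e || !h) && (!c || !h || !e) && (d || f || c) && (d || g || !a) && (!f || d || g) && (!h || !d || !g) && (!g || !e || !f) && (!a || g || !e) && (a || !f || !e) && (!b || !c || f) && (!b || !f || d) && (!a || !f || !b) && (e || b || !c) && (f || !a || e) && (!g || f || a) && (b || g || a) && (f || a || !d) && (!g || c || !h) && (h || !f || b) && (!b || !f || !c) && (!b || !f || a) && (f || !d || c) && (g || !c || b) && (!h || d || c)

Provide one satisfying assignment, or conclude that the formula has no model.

UNSATISFIABLE

Case d = false:
Case f = true:
From the singleton clause (g), g = true.
From the singleton clause (!e), e = false.
From the singleton clause (!b), b = false.
From the singleton clause (!c), c = false.
From the singleton clause (!h), h = false.
But (h) is also a unit clause — contradiction.
Undo f and try f = false.
From the singleton clause (c), c = true.
From the singleton clause (!b), b = false.
From the singleton clause (e), e = true.
From the singleton clause (h), h = true.
But (!h) is also a unit clause — contradiction.
Neither f = true nor f = false works.
Undo d and try d = true.
Case h = false:
Case b = true:
Case c = false:
From the singleton clause (f), f = true.
From the singleton clause (!a), a = false.
But (a) is also a unit clause — contradiction.
Undo c and try c = true.
From the singleton clause (!a), a = false.
From the singleton clause (f), f = true.
But (!f) is also a unit clause — contradiction.
Neither c = true nor c = false works.
Undo b and try b = false.
From the singleton clause (!e), e = false.
From the singleton clause (!c), c = false.
From the singleton clause (!f), f = false.
But (f) is also a unit clause — contradiction.
Neither b = true nor b = false works.
Undo h and try h = true.
From the singleton clause (b), b = true.
From the singleton clause (!g), g = false.
From the singleton clause (!e), e = false.
Case c = false:
From the singleton clause (f), f = true.
From the singleton clause (!a), a = false.
But (a) is also a unit clause — contradiction.
Undo c and try c = true.
From the singleton clause (!a), a = false.
From the singleton clause (f), f = true.
But (!f) is also a unit clause — contradiction.
Neither c = true nor c = false works.
Neither h = true nor h = false works.
Neither d = true nor d = false works.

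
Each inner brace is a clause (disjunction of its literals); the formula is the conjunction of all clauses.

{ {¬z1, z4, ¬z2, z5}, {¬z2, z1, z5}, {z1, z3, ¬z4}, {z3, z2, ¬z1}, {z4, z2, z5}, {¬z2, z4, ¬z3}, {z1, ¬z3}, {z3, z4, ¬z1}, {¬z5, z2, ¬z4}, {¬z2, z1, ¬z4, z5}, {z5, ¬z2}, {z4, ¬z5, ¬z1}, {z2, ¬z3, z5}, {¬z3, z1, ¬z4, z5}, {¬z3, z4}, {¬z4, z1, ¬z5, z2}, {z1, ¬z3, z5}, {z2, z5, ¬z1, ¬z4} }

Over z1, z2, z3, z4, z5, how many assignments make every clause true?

There are 2^5 = 32 truth assignments over (z1, z2, z3, z4, z5).
Split on z3. With z3 = True, the clauses containing z3 are satisfied and ¬z3 drops from the rest; 1 of the 2^4 = 16 assignments to the other variables satisfy what remains.
With z3 = False, by the same count on the reduced clause set, 3 assignments work.
(One model: z1=F, z2=F, z3=F, z4=F, z5=T.)
Total: 1 + 3 = 4.

4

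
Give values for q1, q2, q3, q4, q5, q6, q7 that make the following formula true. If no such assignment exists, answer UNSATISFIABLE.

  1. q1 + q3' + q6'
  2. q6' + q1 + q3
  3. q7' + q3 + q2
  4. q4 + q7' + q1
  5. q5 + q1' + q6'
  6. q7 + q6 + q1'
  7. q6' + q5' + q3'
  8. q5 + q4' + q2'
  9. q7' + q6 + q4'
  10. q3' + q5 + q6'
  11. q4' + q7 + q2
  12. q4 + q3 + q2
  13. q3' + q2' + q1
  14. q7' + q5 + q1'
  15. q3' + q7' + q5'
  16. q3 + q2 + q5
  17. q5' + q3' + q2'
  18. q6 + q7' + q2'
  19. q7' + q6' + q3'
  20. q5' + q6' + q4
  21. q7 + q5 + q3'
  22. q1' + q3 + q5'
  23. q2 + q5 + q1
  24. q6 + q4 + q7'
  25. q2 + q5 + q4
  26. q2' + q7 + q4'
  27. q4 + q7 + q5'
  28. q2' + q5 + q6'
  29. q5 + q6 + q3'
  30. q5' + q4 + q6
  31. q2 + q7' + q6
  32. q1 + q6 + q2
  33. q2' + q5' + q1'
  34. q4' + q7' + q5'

q1 ↦ 0, q2 ↦ 1, q3 ↦ 0, q4 ↦ 0, q5 ↦ 0, q6 ↦ 0, q7 ↦ 0

Try q1 = 0.
Try q3 = 0.
The clause (q6') is unit, so q6 = 0.
The clause (q2) is unit, so q2 = 1.
The clause (q7') is unit, so q7 = 0.
The clause (q4') is unit, so q4 = 0.
The clause (q5') is unit, so q5 = 0.
Every clause now holds.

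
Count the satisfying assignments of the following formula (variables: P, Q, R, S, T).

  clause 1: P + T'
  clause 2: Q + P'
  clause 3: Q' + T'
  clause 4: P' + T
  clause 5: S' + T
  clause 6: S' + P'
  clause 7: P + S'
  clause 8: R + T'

4

There are 2^5 = 32 truth assignments over (P, Q, R, S, T).
Split on Q. With Q = 1, the clauses containing Q are satisfied and Q' drops from the rest; 2 of the 2^4 = 16 assignments to the other variables satisfy what remains.
With Q = 0, by the same count on the reduced clause set, 2 assignments work.
(One model: P=F, Q=F, R=F, S=F, T=F.)
Total: 2 + 2 = 4.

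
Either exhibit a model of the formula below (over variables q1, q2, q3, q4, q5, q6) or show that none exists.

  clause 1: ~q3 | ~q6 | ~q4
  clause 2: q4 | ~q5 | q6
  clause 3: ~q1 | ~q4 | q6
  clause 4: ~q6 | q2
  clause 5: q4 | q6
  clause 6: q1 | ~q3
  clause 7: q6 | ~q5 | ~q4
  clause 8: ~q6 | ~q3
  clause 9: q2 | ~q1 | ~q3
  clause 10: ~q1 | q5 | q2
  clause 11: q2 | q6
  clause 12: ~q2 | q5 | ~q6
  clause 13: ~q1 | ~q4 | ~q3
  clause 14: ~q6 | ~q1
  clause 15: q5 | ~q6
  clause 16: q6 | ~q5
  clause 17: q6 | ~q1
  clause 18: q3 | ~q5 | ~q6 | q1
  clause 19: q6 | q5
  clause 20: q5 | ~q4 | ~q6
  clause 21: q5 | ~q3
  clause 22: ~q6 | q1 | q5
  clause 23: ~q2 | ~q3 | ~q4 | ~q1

UNSATISFIABLE

Branch on q6: set q6 = 0.
The clause (q4) is unit, so q4 = 1.
The clause (~q1) is unit, so q1 = 0.
The clause (~q3) is unit, so q3 = 0.
The clause (~q5) is unit, so q5 = 0.
But (q5) is also a unit clause — contradiction.
So q6 must be the other value — set q6 = 1.
The clause (q2) is unit, so q2 = 1.
The clause (~q3) is unit, so q3 = 0.
The clause (q5) is unit, so q5 = 1.
The clause (~q1) is unit, so q1 = 0.
But (q1) is also a unit clause — contradiction.
Both values of q6 lead to a conflict.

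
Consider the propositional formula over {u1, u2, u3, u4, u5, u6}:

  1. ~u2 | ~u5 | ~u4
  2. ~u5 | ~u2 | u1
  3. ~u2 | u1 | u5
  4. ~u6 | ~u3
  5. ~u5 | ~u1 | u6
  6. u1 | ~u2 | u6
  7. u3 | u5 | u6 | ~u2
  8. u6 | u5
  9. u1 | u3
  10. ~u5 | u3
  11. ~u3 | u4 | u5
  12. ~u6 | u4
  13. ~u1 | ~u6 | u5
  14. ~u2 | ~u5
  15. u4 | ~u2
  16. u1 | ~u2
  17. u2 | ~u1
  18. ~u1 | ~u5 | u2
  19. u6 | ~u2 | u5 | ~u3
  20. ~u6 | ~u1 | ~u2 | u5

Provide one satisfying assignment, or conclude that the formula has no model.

u1 ↦ 0,  u2 ↦ 0,  u3 ↦ 1,  u4 ↦ 0,  u5 ↦ 1,  u6 ↦ 0

Case u6 = 0:
Unit clause (u5) forces u5 = 1.
Unit clause (~u1) forces u1 = 0.
Unit clause (~u2) forces u2 = 0.
Unit clause (u3) forces u3 = 1.
Every clause is now satisfied; u4 is unconstrained.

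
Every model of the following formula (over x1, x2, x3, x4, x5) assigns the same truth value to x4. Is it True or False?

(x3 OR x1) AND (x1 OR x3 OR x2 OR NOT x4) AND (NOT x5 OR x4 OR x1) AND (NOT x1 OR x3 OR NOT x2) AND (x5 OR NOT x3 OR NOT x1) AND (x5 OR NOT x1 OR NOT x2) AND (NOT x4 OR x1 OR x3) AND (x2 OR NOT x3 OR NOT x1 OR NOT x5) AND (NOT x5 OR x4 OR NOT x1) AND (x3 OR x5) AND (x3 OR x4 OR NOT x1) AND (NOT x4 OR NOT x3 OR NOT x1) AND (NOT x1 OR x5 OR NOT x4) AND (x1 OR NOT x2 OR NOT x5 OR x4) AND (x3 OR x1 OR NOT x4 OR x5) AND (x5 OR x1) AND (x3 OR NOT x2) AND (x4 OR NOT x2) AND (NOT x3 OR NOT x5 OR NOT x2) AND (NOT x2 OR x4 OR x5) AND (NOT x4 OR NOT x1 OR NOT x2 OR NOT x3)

True

Suppose x4 = false.
From the singleton clause (NOT x2), x2 = false.
Suppose x3 = true.
Suppose x5 = false.
From the singleton clause (NOT x1), x1 = false.
Now (x1) is unsatisfied and unit — conflict.
Undo x5 and try x5 = true.
From the singleton clause (x1), x1 = true.
Now (NOT x1) is unsatisfied and unit — conflict.
Both values of x5 lead to a conflict.
Undo x3 and try x3 = false.
From the singleton clause (x1), x1 = true.
Now (NOT x1) is unsatisfied and unit — conflict.
Both values of x3 lead to a conflict.
So every satisfying assignment has x4 = True.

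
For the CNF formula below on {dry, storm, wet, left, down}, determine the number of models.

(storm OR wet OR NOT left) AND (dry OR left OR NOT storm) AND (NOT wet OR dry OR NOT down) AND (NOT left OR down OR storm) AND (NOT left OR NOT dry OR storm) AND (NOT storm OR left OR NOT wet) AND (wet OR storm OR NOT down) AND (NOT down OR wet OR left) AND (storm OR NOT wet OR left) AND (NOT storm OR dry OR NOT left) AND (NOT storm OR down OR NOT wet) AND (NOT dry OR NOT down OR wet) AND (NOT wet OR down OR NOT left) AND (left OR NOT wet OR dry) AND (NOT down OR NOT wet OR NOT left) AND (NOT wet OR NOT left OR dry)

There are 2^5 = 32 truth assignments over (dry, storm, wet, left, down).
Split on left. With left = true, the clauses containing left are satisfied and NOT left drops from the rest; 1 of the 2^4 = 16 assignments to the other variables satisfy what remains.
With left = false, by the same count on the reduced clause set, 3 assignments work.
Total: 1 + 3 = 4.

4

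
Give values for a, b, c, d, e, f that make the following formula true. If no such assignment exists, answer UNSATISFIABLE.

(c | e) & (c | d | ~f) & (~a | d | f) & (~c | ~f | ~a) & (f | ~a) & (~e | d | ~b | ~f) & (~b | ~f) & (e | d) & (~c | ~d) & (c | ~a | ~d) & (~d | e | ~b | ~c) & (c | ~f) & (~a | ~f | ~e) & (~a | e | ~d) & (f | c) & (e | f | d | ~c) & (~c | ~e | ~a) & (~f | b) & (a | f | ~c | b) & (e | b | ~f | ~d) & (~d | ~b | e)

a=0, b=1, c=1, d=0, e=1, f=0

Branch on c: set c = 1.
Unit clause (~d) forces d = 0.
Unit clause (e) forces e = 1.
Unit clause (~a) forces a = 0.
Branch on b: set b = 1.
Unit clause (~f) forces f = 0.
Every clause now holds.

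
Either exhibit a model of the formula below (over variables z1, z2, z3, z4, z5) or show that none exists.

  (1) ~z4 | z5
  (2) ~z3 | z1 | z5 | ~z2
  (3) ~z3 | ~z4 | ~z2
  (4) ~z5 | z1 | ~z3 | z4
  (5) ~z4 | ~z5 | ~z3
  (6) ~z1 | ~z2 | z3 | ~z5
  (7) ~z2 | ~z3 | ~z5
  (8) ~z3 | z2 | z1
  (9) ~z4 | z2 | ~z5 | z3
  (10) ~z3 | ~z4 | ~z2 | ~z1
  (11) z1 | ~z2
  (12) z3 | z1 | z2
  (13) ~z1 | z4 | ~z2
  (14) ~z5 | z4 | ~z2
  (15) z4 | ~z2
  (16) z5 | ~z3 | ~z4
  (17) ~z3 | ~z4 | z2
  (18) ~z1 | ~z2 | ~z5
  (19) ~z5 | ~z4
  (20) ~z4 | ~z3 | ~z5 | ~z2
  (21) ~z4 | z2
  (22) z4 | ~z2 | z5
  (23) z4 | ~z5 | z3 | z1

z1=1, z2=0, z3=0, z4=0, z5=1

Try z4 = 0.
Unit clause (~z2) forces z2 = 0.
Try z3 = 0.
Unit clause (z1) forces z1 = 1.
No clause remains; z5 is free.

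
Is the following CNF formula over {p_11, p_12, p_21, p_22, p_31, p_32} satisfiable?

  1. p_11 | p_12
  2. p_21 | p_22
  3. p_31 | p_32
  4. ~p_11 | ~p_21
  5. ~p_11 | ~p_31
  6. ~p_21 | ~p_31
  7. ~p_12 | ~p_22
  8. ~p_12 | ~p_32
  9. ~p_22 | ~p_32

Branch on p_11: set p_11 = 1.
(~p_21) alone gives p_21 = 0.
(p_22) alone gives p_22 = 1.
(~p_31) alone gives p_31 = 0.
(p_32) alone gives p_32 = 1.
But (~p_32) is also a unit clause — contradiction.
So p_11 must be the other value — set p_11 = 0.
(p_12) alone gives p_12 = 1.
(~p_22) alone gives p_22 = 0.
(p_21) alone gives p_21 = 1.
(~p_31) alone gives p_31 = 0.
(p_32) alone gives p_32 = 1.
But (~p_32) is also a unit clause — contradiction.
Either choice for p_11 ends in contradiction.
No assignment satisfies every clause.

No, unsatisfiable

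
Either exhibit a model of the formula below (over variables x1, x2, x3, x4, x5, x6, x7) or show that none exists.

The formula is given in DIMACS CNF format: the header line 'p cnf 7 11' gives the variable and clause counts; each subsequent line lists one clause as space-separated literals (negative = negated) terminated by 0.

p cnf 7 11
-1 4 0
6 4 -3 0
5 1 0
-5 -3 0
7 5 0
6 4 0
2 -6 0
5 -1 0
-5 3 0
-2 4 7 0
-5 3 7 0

Case x1 = False:
The clause (x5) is unit, so x5 = True.
The clause (¬x3) is unit, so x3 = False.
Now (x3) is unsatisfied and unit — conflict.
That branch fails; take x1 = True instead.
The clause (x4) is unit, so x4 = True.
The clause (x5) is unit, so x5 = True.
The clause (¬x3) is unit, so x3 = False.
Now (x3) is unsatisfied and unit — conflict.
Both values of x1 lead to a conflict.

UNSATISFIABLE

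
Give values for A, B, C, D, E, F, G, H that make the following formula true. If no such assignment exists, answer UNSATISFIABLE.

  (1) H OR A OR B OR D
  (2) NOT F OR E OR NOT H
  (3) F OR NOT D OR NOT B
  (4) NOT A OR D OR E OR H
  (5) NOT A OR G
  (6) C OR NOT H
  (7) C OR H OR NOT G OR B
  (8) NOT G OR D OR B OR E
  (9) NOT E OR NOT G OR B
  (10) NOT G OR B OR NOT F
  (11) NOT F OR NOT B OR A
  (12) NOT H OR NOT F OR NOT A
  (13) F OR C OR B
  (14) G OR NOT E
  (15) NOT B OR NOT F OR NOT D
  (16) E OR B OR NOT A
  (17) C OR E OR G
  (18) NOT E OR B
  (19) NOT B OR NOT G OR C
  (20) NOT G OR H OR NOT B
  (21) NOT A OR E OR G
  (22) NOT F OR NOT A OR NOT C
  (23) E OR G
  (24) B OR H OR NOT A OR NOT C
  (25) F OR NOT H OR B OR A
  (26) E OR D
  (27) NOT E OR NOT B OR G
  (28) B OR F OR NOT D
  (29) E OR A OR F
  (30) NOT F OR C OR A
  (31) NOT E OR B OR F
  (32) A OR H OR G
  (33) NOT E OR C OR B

Try A = false.
Try C = true.
Try F = false.
The clause (E) is unit, so E = true.
The clause (G) is unit, so G = true.
The clause (B) is unit, so B = true.
The clause (NOT D) is unit, so D = false.
The clause (H) is unit, so H = true.
All clauses are satisfied.

A: false; B: true; C: true; D: false; E: true; F: false; G: true; H: true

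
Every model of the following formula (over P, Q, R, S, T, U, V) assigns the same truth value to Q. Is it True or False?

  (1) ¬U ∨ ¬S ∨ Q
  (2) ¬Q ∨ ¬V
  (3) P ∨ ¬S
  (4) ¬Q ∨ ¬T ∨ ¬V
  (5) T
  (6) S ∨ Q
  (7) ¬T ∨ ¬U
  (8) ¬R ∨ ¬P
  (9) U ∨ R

Suppose Q = False.
From the singleton clause (T), T = True.
From the singleton clause (S), S = True.
From the singleton clause (¬U), U = False.
From the singleton clause (P), P = True.
From the singleton clause (¬R), R = False.
But (R) is also a unit clause — contradiction.
So every satisfying assignment has Q = True.

True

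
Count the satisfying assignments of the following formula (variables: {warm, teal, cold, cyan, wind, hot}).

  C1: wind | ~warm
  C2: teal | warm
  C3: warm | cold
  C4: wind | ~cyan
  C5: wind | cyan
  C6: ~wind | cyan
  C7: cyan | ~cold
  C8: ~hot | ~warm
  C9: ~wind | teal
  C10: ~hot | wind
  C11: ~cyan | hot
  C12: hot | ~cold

1

There are 2^6 = 64 truth assignments over (warm, teal, cold, cyan, wind, hot).
Split on warm. With warm = 1, the clauses containing warm are satisfied and ~warm drops from the rest; 0 of the 2^5 = 32 assignments to the other variables satisfy what remains.
With warm = 0, by the same count on the reduced clause set, 1 assignment works.
Total: 0 + 1 = 1.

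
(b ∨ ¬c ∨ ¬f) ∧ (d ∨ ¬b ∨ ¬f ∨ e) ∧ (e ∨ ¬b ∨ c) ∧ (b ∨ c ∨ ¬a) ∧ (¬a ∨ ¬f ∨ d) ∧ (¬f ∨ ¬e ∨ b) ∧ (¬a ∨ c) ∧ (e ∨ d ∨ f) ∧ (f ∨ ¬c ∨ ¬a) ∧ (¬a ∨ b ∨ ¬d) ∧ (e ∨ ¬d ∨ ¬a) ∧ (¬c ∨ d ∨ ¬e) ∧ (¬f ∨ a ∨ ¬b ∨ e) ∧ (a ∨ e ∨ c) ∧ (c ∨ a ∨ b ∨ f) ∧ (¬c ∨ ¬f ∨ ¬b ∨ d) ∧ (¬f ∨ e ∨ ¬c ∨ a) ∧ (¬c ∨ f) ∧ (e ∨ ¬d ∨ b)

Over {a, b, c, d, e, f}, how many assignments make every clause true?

There are 2^6 = 64 truth assignments over (a, b, c, d, e, f).
Split on d. With d = True, the clauses containing d are satisfied and ¬d drops from the rest; 4 of the 2^5 = 32 assignments to the other variables satisfy what remains.
With d = False, by the same count on the reduced clause set, 2 assignments work.
(One model: a=F, b=T, c=F, d=F, e=T, f=F.)
Total: 4 + 2 = 6.

6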